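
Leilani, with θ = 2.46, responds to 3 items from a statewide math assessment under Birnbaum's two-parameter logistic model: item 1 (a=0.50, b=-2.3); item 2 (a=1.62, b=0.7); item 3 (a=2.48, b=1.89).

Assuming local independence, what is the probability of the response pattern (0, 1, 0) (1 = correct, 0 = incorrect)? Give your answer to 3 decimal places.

P(θ) = 1 / (1 + exp(−a(θ − b)))
P_1 = 1/(1+e^{-2.3800}) = 0.9153
P_2 = 1/(1+e^{-2.8512}) = 0.9454
P_3 = 1/(1+e^{-1.4136}) = 0.8043
L = (1−P_1) × P_2 × (1−P_3) = 0.0847 × 0.9454 × 0.1957 = 0.01567

0.016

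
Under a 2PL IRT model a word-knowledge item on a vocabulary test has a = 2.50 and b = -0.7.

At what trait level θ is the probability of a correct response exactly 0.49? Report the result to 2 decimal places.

P(θ) = 1 / (1 + exp(−a(θ − b)))
logit = ln(0.4900/0.5100) = -0.0400
θ = b + logit/(a) = -0.7 + (-0.0400)/2.5000 = -0.7160

-0.72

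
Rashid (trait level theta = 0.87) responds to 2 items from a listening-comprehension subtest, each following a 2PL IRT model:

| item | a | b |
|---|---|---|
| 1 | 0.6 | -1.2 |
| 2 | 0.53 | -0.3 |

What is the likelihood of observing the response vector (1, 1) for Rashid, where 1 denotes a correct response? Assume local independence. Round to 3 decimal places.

P(theta) = 1 / (1 + exp(−a(theta − b)))
P_1 = 1/(1+e^{-1.2420}) = 0.7759
P_2 = 1/(1+e^{-0.6201}) = 0.6502
L = P_1 × P_2 = 0.7759 × 0.6502 = 0.50453

0.505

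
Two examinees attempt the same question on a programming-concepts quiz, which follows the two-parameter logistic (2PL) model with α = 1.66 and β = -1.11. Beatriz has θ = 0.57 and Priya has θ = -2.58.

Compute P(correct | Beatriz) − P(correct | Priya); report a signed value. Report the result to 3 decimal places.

0.862

P(θ) = 1 / (1 + exp(−α(θ − β)))
P(Beatriz) = 0.9421  [exponent 2.7888]
P(Priya) = 0.0802  [exponent -2.4402]
Difference = 0.9421 − 0.0802 = 0.8619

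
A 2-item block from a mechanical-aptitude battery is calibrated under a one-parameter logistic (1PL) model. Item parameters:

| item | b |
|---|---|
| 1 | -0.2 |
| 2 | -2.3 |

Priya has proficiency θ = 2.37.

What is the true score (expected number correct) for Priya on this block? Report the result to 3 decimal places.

P(θ) = 1 / (1 + exp(−(θ − b)))
P_1 = 1/(1+e^{-2.5700}) = 0.9289
P_2 = 1/(1+e^{-4.6700}) = 0.9907
E[score] = 0.9289 + 0.9907 = 1.9196

1.920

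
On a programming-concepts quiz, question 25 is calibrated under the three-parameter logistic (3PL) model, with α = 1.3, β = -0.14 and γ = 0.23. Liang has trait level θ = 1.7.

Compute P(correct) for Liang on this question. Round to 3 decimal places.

0.935

P(θ) = γ + (1 − γ) · 1 / (1 + exp(−α(θ − β)))
Exponent: 1.3 × (1.7 − (-0.14)) = 2.3920
1/(1 + e^{-2.3920}) = 0.9162
P = 0.23 + 0.77 × 0.9162 = 0.9355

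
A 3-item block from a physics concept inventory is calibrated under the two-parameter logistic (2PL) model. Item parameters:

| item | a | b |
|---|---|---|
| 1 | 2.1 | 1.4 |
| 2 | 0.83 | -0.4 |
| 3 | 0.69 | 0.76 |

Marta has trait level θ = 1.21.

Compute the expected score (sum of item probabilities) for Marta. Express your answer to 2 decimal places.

1.77

P(θ) = 1 / (1 + exp(−a(θ − b)))
P_1 = 1/(1+e^{0.3990}) = 0.4016
P_2 = 1/(1+e^{-1.3363}) = 0.7919
P_3 = 1/(1+e^{-0.3105}) = 0.5770
E[score] = 0.4016 + 0.7919 + 0.5770 = 1.7704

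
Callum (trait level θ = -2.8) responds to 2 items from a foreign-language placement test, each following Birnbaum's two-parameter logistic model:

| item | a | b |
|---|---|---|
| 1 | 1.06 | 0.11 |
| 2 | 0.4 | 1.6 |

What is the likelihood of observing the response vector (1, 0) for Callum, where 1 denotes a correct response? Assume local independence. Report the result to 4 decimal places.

P(θ) = 1 / (1 + exp(−a(θ − b)))
P_1 = 1/(1+e^{3.0846}) = 0.0437
P_2 = 1/(1+e^{1.7600}) = 0.1468
L = P_1 × (1−P_2) = 0.0437 × 0.8532 = 0.03733

0.0373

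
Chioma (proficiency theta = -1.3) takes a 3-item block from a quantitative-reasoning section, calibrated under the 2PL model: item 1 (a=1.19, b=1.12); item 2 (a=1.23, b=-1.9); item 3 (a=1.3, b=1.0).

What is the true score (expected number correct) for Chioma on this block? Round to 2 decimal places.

P(theta) = 1 / (1 + exp(−a(theta − b)))
P_1 = 1/(1+e^{2.8798}) = 0.0532
P_2 = 1/(1+e^{-0.7380}) = 0.6766
P_3 = 1/(1+e^{2.9900}) = 0.0479
E[score] = 0.0532 + 0.6766 + 0.0479 = 0.7776

0.78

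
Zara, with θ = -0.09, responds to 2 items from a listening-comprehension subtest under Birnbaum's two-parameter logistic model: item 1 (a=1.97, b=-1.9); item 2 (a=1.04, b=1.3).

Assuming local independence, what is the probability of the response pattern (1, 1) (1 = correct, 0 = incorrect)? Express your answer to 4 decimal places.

P(θ) = 1 / (1 + exp(−a(θ − b)))
P_1 = 1/(1+e^{-3.5657}) = 0.9725
P_2 = 1/(1+e^{1.4456}) = 0.1907
L = P_1 × P_2 = 0.9725 × 0.1907 = 0.18544

0.1854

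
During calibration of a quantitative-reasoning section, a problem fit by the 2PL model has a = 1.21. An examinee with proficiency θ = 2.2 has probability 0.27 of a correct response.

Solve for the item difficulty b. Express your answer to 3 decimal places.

P(θ) = 1 / (1 + exp(−a(θ − b)))
logit(0.27) = ln(0.27/0.73) = -0.9946
b = θ − logit/(a) = 2.2 − (-0.9946)/1.2100 = 3.0220

3.022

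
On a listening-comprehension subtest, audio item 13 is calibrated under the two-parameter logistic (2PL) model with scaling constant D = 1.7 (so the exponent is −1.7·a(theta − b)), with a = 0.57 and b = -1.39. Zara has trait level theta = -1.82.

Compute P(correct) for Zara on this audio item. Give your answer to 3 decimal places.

P(theta) = 1 / (1 + exp(−D·a(theta − b)))
Exponent: 1.7 × 0.57 × (-1.82 − (-1.39)) = -0.4167
1/(1 + e^{0.4167}) = 0.3973
P = 0.3973

0.397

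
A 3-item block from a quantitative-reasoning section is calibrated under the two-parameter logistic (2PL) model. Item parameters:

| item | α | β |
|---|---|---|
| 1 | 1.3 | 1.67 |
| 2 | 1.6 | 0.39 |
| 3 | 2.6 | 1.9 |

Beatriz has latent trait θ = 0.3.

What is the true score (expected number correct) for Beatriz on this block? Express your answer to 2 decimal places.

P(θ) = 1 / (1 + exp(−α(θ − β)))
P_1 = 1/(1+e^{1.7810}) = 0.1442
P_2 = 1/(1+e^{0.1440}) = 0.4641
P_3 = 1/(1+e^{4.1600}) = 0.0154
E[score] = 0.1442 + 0.4641 + 0.0154 = 0.6236

0.62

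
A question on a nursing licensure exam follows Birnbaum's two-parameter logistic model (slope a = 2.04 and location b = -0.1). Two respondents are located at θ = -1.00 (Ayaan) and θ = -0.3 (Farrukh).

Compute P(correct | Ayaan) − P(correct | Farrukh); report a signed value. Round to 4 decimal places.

P(θ) = 1 / (1 + exp(−a(θ − b)))
P(Ayaan) = 0.1375  [exponent -1.8360]
P(Farrukh) = 0.3994  [exponent -0.4080]
Difference = 0.1375 − 0.3994 = -0.2619

-0.2619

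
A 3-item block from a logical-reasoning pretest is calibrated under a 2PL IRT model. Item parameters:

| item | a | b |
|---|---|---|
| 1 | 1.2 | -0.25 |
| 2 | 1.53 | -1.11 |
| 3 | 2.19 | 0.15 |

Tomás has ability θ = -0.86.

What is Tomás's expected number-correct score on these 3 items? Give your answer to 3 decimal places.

P(θ) = 1 / (1 + exp(−a(θ − b)))
P_1 = 1/(1+e^{0.7320}) = 0.3248
P_2 = 1/(1+e^{-0.3825}) = 0.5945
P_3 = 1/(1+e^{2.2119}) = 0.0987
E[score] = 0.3248 + 0.5945 + 0.0987 = 1.0179

1.018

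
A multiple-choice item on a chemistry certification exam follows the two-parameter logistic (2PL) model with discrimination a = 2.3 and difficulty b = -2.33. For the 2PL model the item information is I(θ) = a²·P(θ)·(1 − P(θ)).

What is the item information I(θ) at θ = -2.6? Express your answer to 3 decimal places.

1.203

P = 1/(1+e^{0.6210}) = 0.3496
P(1−P) = 0.3496 × 0.6504 = 0.2274
I = a² × P(1−P) = 2.3² × 0.2274 = 1.20277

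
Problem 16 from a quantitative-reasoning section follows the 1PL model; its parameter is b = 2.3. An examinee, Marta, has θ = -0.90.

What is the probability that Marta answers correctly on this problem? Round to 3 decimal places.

0.039

P(θ) = 1 / (1 + exp(−(θ − b)))
Exponent: (-0.90 − 2.3) = -3.2000
1/(1 + e^{3.2000}) = 0.0392
P = 0.0392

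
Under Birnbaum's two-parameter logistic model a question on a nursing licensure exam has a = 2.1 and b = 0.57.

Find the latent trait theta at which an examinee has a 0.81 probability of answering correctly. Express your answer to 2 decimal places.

P(theta) = 1 / (1 + exp(−a(theta − b)))
logit = ln(0.8100/0.1900) = 1.4500
theta = b + logit/(a) = 0.57 + 1.4500/2.1000 = 1.2605

1.26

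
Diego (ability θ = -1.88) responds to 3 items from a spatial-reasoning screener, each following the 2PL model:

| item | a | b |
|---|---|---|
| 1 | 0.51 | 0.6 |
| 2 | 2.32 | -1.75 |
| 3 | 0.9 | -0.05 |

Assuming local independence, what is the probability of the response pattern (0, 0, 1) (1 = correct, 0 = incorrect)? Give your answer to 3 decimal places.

0.072

P(θ) = 1 / (1 + exp(−a(θ − b)))
P_1 = 1/(1+e^{1.2648}) = 0.2201
P_2 = 1/(1+e^{0.3016}) = 0.4252
P_3 = 1/(1+e^{1.6470}) = 0.1615
L = (1−P_1) × (1−P_2) × P_3 = 0.7799 × 0.5748 × 0.1615 = 0.07240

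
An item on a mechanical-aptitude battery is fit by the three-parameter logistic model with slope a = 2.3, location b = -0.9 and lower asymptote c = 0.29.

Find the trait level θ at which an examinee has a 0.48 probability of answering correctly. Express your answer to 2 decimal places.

-1.34

P(θ) = c + (1 − c) · 1 / (1 + exp(−a(θ − b)))
Remove guessing floor: (0.48 − 0.29)/(1 − 0.29) = 0.2676
logit = ln(0.2676/0.7324) = -1.0068
θ = b + logit/(a) = -0.9 + (-1.0068)/2.3000 = -1.3377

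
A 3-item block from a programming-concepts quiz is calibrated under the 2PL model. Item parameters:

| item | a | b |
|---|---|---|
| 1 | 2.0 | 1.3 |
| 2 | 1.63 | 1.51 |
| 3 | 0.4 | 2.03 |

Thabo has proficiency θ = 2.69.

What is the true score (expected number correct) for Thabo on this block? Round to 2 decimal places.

P(θ) = 1 / (1 + exp(−a(θ − b)))
P_1 = 1/(1+e^{-2.7800}) = 0.9416
P_2 = 1/(1+e^{-1.9234}) = 0.8725
P_3 = 1/(1+e^{-0.2640}) = 0.5656
E[score] = 0.9416 + 0.8725 + 0.5656 = 2.3797

2.38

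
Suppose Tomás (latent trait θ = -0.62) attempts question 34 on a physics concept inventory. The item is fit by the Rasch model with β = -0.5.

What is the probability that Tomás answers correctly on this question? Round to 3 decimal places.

P(θ) = 1 / (1 + exp(−(θ − β)))
Exponent: (-0.62 − (-0.5)) = -0.1200
1/(1 + e^{0.1200}) = 0.4700
P = 0.4700

0.470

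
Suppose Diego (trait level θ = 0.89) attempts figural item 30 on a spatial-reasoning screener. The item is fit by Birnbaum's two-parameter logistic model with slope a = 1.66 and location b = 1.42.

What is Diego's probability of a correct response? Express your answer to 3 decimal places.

P(θ) = 1 / (1 + exp(−a(θ − b)))
Exponent: 1.66 × (0.89 − 1.42) = -0.8798
1/(1 + e^{0.8798}) = 0.2932

0.293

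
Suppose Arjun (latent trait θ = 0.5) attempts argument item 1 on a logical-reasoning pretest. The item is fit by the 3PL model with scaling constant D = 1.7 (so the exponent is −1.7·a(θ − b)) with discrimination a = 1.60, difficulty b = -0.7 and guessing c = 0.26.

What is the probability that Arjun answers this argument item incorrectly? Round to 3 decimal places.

0.027

P(θ) = c + (1 − c) · 1 / (1 + exp(−D·a(θ − b)))
Exponent: 1.7 × 1.60 × (0.5 − (-0.7)) = 3.2640
1/(1 + e^{-3.2640}) = 0.9632
P = 0.26 + 0.74 × 0.9632 = 0.9727
P(incorrect) = 1 − 0.9727 = 0.0273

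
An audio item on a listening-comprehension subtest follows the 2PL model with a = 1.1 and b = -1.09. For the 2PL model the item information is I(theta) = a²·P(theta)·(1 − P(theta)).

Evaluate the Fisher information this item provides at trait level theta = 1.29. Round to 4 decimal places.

P = 1/(1+e^{-2.6180}) = 0.9320
P(1−P) = 0.9320 × 0.0680 = 0.0634
I = a² × P(1−P) = 1.1² × 0.0634 = 0.07667

0.0767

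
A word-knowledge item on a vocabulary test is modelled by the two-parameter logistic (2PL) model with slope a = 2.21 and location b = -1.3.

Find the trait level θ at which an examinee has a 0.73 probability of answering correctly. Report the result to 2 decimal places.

-0.85

P(θ) = 1 / (1 + exp(−a(θ − b)))
logit = ln(0.7300/0.2700) = 0.9946
θ = b + logit/(a) = -1.3 + 0.9946/2.2100 = -0.8499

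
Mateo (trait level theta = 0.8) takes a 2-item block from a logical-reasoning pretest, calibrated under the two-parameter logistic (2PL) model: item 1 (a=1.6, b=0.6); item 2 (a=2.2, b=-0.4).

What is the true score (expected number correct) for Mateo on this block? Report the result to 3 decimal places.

1.513

P(theta) = 1 / (1 + exp(−a(theta − b)))
P_1 = 1/(1+e^{-0.3200}) = 0.5793
P_2 = 1/(1+e^{-2.6400}) = 0.9334
E[score] = 0.5793 + 0.9334 = 1.5127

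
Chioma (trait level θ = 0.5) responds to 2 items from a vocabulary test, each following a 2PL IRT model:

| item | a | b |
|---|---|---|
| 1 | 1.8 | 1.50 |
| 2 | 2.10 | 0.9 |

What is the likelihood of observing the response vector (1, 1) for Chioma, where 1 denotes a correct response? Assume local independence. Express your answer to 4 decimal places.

P(θ) = 1 / (1 + exp(−a(θ − b)))
P_1 = 1/(1+e^{1.8000}) = 0.1419
P_2 = 1/(1+e^{0.8400}) = 0.3015
L = P_1 × P_2 = 0.1419 × 0.3015 = 0.04277

0.0428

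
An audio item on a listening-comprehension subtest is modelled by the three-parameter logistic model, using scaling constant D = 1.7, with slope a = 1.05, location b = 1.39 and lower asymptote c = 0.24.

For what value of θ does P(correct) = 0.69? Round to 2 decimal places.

1.60

P(θ) = c + (1 − c) · 1 / (1 + exp(−D·a(θ − b)))
Remove guessing floor: (0.69 − 0.24)/(1 − 0.24) = 0.5921
logit = ln(0.5921/0.4079) = 0.3727
θ = b + logit/(1.7·a) = 1.39 + 0.3727/1.7850 = 1.5988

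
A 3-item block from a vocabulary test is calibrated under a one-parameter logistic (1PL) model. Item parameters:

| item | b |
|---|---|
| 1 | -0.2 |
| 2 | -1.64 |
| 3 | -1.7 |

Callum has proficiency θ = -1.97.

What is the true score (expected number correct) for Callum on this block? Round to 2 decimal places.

P(θ) = 1 / (1 + exp(−(θ − b)))
P_1 = 1/(1+e^{1.7700}) = 0.1455
P_2 = 1/(1+e^{0.3300}) = 0.4182
P_3 = 1/(1+e^{0.2700}) = 0.4329
E[score] = 0.1455 + 0.4182 + 0.4329 = 0.9967

1.00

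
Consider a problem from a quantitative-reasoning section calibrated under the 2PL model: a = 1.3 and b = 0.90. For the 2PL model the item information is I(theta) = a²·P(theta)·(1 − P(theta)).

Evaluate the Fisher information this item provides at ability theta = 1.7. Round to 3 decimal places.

P = 1/(1+e^{-1.0400}) = 0.7389
P(1−P) = 0.7389 × 0.2611 = 0.1930
I = a² × P(1−P) = 1.3² × 0.1930 = 0.32609

0.326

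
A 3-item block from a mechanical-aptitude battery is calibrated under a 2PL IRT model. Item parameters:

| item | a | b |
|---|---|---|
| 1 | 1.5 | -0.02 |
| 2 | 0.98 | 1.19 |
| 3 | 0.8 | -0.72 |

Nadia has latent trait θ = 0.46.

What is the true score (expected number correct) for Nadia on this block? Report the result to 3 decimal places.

1.721

P(θ) = 1 / (1 + exp(−a(θ − b)))
P_1 = 1/(1+e^{-0.7200}) = 0.6726
P_2 = 1/(1+e^{0.7154}) = 0.3284
P_3 = 1/(1+e^{-0.9440}) = 0.7199
E[score] = 0.6726 + 0.3284 + 0.7199 = 1.7209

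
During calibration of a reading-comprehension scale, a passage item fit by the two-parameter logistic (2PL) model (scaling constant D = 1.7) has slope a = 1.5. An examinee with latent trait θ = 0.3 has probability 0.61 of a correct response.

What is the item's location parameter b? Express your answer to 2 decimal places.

P(θ) = 1 / (1 + exp(−D·a(θ − b)))
logit(0.61) = ln(0.61/0.39) = 0.4473
b = θ − logit/(1.7·a) = 0.3 − 0.4473/2.5500 = 0.1246

0.12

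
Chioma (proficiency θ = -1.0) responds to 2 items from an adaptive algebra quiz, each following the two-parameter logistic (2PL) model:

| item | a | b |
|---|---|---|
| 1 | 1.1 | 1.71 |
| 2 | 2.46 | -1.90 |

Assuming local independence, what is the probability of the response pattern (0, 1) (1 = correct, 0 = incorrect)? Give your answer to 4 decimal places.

0.8580

P(θ) = 1 / (1 + exp(−a(θ − b)))
P_1 = 1/(1+e^{2.9810}) = 0.0483
P_2 = 1/(1+e^{-2.2140}) = 0.9015
L = (1−P_1) × P_2 = 0.9517 × 0.9015 = 0.85796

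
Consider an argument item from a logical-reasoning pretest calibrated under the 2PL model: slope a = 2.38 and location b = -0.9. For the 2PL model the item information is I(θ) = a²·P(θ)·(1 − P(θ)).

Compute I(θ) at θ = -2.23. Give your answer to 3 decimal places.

P = 1/(1+e^{3.1654}) = 0.0405
P(1−P) = 0.0405 × 0.9595 = 0.0388
I = a² × P(1−P) = 2.38² × 0.0388 = 0.22006

0.220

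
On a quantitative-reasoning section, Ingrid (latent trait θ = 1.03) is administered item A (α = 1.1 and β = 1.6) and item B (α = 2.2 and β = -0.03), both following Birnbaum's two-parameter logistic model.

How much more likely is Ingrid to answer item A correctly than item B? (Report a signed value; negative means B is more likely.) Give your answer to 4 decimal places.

P(θ) = 1 / (1 + exp(−α(θ − β)))
P_A = 0.3482
P_B = 0.9115
P_A − P_B = -0.5633

-0.5633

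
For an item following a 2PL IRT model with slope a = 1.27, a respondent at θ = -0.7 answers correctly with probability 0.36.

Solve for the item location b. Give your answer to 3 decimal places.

P(θ) = 1 / (1 + exp(−a(θ − b)))
logit(0.36) = ln(0.36/0.64) = -0.5754
b = θ − logit/(a) = -0.7 − (-0.5754)/1.2700 = -0.2470

-0.247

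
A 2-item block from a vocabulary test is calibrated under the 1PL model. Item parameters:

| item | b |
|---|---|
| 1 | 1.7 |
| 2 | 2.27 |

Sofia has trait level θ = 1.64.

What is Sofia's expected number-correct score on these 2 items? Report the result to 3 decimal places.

0.833

P(θ) = 1 / (1 + exp(−(θ − b)))
P_1 = 1/(1+e^{0.0600}) = 0.4850
P_2 = 1/(1+e^{0.6300}) = 0.3475
E[score] = 0.4850 + 0.3475 = 0.8325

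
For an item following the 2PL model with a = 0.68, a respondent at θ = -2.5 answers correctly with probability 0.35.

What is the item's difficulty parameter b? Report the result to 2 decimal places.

P(θ) = 1 / (1 + exp(−a(θ − b)))
logit(0.35) = ln(0.35/0.65) = -0.6190
b = θ − logit/(a) = -2.5 − (-0.6190)/0.6800 = -1.5896

-1.59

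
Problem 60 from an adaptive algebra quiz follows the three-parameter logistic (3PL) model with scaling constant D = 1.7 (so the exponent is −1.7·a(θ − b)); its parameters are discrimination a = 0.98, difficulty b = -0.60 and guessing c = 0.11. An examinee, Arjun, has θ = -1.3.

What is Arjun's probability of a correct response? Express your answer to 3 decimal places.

P(θ) = c + (1 − c) · 1 / (1 + exp(−D·a(θ − b)))
Exponent: 1.7 × 0.98 × (-1.3 − (-0.60)) = -1.1662
1/(1 + e^{1.1662}) = 0.2375
P = 0.11 + 0.89 × 0.2375 = 0.3214

0.321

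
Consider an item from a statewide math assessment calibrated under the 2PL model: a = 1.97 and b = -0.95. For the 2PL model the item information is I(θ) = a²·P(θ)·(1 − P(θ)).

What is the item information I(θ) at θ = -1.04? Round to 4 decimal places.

0.9626

P = 1/(1+e^{0.1773}) = 0.4558
P(1−P) = 0.4558 × 0.5442 = 0.2480
I = a² × P(1−P) = 1.97² × 0.2480 = 0.96264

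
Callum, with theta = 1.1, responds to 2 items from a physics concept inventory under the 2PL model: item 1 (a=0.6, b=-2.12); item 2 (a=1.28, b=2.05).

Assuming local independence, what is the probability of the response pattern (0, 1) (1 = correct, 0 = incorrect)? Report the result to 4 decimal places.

P(theta) = 1 / (1 + exp(−a(theta − b)))
P_1 = 1/(1+e^{-1.9320}) = 0.8735
P_2 = 1/(1+e^{1.2160}) = 0.2286
L = (1−P_1) × P_2 = 0.1265 × 0.2286 = 0.02893

0.0289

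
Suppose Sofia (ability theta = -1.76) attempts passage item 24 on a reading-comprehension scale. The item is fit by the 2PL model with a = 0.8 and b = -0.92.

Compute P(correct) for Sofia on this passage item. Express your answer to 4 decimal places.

P(theta) = 1 / (1 + exp(−a(theta − b)))
Exponent: 0.8 × (-1.76 − (-0.92)) = -0.6720
1/(1 + e^{0.6720}) = 0.3380

0.3380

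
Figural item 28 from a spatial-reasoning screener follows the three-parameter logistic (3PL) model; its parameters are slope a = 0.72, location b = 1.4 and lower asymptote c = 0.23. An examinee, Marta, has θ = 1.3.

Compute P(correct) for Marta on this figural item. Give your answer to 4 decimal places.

P(θ) = c + (1 − c) · 1 / (1 + exp(−a(θ − b)))
Exponent: 0.72 × (1.3 − 1.4) = -0.0720
1/(1 + e^{0.0720}) = 0.4820
P = 0.23 + 0.77 × 0.4820 = 0.6011

0.6011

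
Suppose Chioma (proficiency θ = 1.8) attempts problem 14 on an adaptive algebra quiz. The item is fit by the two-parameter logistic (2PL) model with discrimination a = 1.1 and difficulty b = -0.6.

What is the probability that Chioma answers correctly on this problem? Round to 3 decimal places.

P(θ) = 1 / (1 + exp(−a(θ − b)))
Exponent: 1.1 × (1.8 − (-0.6)) = 2.6400
1/(1 + e^{-2.6400}) = 0.9334

0.933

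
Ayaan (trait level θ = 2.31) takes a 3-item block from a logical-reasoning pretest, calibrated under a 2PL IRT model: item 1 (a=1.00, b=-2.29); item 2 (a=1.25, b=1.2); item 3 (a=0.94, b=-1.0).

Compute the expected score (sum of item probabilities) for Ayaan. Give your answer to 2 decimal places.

2.75

P(θ) = 1 / (1 + exp(−a(θ − b)))
P_1 = 1/(1+e^{-4.6000}) = 0.9900
P_2 = 1/(1+e^{-1.3875}) = 0.8002
P_3 = 1/(1+e^{-3.1114}) = 0.9574
E[score] = 0.9900 + 0.8002 + 0.9574 = 2.7476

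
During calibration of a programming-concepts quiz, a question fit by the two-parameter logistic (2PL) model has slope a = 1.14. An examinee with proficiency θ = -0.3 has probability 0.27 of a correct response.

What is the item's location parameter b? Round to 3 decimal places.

P(θ) = 1 / (1 + exp(−a(θ − b)))
logit(0.27) = ln(0.27/0.73) = -0.9946
b = θ − logit/(a) = -0.3 − (-0.9946)/1.1400 = 0.5725

0.572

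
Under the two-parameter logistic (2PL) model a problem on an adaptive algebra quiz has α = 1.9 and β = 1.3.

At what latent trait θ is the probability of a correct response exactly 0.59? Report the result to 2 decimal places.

1.49

P(θ) = 1 / (1 + exp(−α(θ − β)))
logit = ln(0.5900/0.4100) = 0.3640
θ = β + logit/(α) = 1.3 + 0.3640/1.9000 = 1.4916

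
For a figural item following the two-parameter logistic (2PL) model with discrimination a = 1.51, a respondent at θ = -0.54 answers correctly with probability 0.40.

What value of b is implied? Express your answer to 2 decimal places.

-0.27

P(θ) = 1 / (1 + exp(−a(θ − b)))
logit(0.40) = ln(0.40/0.60) = -0.4055
b = θ − logit/(a) = -0.54 − (-0.4055)/1.5100 = -0.2715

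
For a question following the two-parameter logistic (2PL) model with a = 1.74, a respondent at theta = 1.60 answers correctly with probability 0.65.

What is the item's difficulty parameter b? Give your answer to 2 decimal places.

P(theta) = 1 / (1 + exp(−a(theta − b)))
logit(0.65) = ln(0.65/0.35) = 0.6190
b = theta − logit/(a) = 1.60 − 0.6190/1.7400 = 1.2442

1.24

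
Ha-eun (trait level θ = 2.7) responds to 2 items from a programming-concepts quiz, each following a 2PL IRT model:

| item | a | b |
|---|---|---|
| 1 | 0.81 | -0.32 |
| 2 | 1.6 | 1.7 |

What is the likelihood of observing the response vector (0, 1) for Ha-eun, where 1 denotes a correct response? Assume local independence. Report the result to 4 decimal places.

0.0663

P(θ) = 1 / (1 + exp(−a(θ − b)))
P_1 = 1/(1+e^{-2.4462}) = 0.9203
P_2 = 1/(1+e^{-1.6000}) = 0.8320
L = (1−P_1) × P_2 = 0.0797 × 0.8320 = 0.06633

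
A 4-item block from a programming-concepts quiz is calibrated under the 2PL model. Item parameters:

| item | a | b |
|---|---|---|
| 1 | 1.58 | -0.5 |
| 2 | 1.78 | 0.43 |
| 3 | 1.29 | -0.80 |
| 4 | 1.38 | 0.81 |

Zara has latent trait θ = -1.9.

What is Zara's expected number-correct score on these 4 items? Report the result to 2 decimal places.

0.33

P(θ) = 1 / (1 + exp(−a(θ − b)))
P_1 = 1/(1+e^{2.2120}) = 0.0987
P_2 = 1/(1+e^{4.1474}) = 0.0156
P_3 = 1/(1+e^{1.4190}) = 0.1948
P_4 = 1/(1+e^{3.7398}) = 0.0232
E[score] = 0.0987 + 0.0156 + 0.1948 + 0.0232 = 0.3323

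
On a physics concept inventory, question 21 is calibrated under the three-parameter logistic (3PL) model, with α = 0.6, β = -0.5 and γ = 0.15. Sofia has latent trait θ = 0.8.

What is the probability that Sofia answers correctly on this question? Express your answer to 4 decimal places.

P(θ) = γ + (1 − γ) · 1 / (1 + exp(−α(θ − β)))
Exponent: 0.6 × (0.8 − (-0.5)) = 0.7800
1/(1 + e^{-0.7800}) = 0.6857
P = 0.15 + 0.85 × 0.6857 = 0.7328

0.7328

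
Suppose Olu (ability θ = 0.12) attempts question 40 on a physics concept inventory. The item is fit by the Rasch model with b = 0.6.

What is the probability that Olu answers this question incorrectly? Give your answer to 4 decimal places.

P(θ) = 1 / (1 + exp(−(θ − b)))
Exponent: (0.12 − 0.6) = -0.4800
1/(1 + e^{0.4800}) = 0.3823
P = 0.3823
P(incorrect) = 1 − 0.3823 = 0.6177

0.6177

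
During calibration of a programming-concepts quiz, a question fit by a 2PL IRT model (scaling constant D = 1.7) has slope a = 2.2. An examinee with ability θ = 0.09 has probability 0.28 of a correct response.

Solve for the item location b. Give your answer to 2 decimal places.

0.34

P(θ) = 1 / (1 + exp(−D·a(θ − b)))
logit(0.28) = ln(0.28/0.72) = -0.9445
b = θ − logit/(1.7·a) = 0.09 − (-0.9445)/3.7400 = 0.3425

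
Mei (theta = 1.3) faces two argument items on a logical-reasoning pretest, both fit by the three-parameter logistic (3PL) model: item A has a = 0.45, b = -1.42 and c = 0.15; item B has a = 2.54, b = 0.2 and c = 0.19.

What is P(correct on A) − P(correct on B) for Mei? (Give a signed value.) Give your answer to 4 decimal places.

-0.1465

P(theta) = c + (1 − c) · 1 / (1 + exp(−a(theta − b)))
P_A = 0.8069
P_B = 0.9533
P_A − P_B = -0.1465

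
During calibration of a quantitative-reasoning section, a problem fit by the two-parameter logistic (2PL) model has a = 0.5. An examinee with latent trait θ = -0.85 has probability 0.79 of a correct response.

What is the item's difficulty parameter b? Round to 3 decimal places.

P(θ) = 1 / (1 + exp(−a(θ − b)))
logit(0.79) = ln(0.79/0.21) = 1.3249
b = θ − logit/(a) = -0.85 − 1.3249/0.5000 = -3.4999

-3.500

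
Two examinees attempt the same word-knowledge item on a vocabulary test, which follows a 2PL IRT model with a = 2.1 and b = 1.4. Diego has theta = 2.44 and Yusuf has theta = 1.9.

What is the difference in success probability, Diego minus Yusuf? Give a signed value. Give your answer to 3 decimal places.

P(theta) = 1 / (1 + exp(−a(theta − b)))
P(Diego) = 0.8988  [exponent 2.1840]
P(Yusuf) = 0.7408  [exponent 1.0500]
Difference = 0.8988 − 0.7408 = 0.1580

0.158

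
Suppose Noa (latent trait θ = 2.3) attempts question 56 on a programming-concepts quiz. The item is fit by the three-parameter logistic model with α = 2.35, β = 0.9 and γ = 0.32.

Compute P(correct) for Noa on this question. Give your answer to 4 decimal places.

P(θ) = γ + (1 − γ) · 1 / (1 + exp(−α(θ − β)))
Exponent: 2.35 × (2.3 − 0.9) = 3.2900
1/(1 + e^{-3.2900}) = 0.9641
P = 0.32 + 0.68 × 0.9641 = 0.9756

0.9756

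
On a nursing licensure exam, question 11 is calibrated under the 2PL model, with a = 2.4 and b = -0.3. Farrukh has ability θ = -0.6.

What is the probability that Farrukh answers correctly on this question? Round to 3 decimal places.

0.327

P(θ) = 1 / (1 + exp(−a(θ − b)))
Exponent: 2.4 × (-0.6 − (-0.3)) = -0.7200
1/(1 + e^{0.7200}) = 0.3274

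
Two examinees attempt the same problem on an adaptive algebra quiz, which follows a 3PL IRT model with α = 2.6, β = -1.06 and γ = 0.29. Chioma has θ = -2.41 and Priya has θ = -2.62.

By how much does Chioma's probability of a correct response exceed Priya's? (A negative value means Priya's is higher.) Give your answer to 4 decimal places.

0.0085

P(θ) = γ + (1 − γ) · 1 / (1 + exp(−α(θ − β)))
P(Chioma) = 0.3106  [exponent -3.5100]
P(Priya) = 0.3021  [exponent -4.0560]
Difference = 0.3106 − 0.3021 = 0.0085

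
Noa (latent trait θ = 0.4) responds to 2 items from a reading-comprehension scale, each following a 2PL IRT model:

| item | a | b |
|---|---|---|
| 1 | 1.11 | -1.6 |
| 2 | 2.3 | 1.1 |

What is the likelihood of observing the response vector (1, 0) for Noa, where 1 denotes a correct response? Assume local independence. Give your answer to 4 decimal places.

0.7518

P(θ) = 1 / (1 + exp(−a(θ − b)))
P_1 = 1/(1+e^{-2.2200}) = 0.9020
P_2 = 1/(1+e^{1.6100}) = 0.1666
L = P_1 × (1−P_2) = 0.9020 × 0.8334 = 0.75176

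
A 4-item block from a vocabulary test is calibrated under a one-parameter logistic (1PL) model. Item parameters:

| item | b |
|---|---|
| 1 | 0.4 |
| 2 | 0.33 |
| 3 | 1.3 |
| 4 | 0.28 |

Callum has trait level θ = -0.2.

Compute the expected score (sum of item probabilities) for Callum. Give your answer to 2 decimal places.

1.29

P(θ) = 1 / (1 + exp(−(θ − b)))
P_1 = 1/(1+e^{0.6000}) = 0.3543
P_2 = 1/(1+e^{0.5300}) = 0.3705
P_3 = 1/(1+e^{1.5000}) = 0.1824
P_4 = 1/(1+e^{0.4800}) = 0.3823
E[score] = 0.3543 + 0.3705 + 0.1824 + 0.3823 = 1.2895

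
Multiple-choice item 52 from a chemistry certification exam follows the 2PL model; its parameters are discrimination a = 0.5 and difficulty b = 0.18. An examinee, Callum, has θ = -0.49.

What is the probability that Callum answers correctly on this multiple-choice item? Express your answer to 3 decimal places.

P(θ) = 1 / (1 + exp(−a(θ − b)))
Exponent: 0.5 × (-0.49 − 0.18) = -0.3350
1/(1 + e^{0.3350}) = 0.4170

0.417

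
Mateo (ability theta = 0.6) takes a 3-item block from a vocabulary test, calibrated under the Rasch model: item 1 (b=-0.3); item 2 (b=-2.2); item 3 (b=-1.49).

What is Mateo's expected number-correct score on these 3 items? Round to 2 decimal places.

P(theta) = 1 / (1 + exp(−(theta − b)))
P_1 = 1/(1+e^{-0.9000}) = 0.7109
P_2 = 1/(1+e^{-2.8000}) = 0.9427
P_3 = 1/(1+e^{-2.0900}) = 0.8899
E[score] = 0.7109 + 0.9427 + 0.8899 = 2.5436

2.54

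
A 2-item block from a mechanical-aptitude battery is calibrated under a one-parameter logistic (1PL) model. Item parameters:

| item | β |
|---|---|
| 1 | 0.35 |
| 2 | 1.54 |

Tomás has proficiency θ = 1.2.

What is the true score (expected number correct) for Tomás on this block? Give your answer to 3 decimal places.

1.116

P(θ) = 1 / (1 + exp(−(θ − β)))
P_1 = 1/(1+e^{-0.8500}) = 0.7006
P_2 = 1/(1+e^{0.3400}) = 0.4158
E[score] = 0.7006 + 0.4158 = 1.1164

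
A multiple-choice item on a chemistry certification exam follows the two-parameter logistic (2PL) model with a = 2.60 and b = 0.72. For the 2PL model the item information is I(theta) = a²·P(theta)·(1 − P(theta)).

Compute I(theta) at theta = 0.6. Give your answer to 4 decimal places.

P = 1/(1+e^{0.3120}) = 0.4226
P(1−P) = 0.4226 × 0.5774 = 0.2440
I = a² × P(1−P) = 2.60² × 0.2440 = 1.64953

1.6495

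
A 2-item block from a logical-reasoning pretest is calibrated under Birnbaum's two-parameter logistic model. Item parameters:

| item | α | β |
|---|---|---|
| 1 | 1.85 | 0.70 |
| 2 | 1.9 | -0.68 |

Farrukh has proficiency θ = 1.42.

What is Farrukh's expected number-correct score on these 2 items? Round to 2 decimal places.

1.77

P(θ) = 1 / (1 + exp(−α(θ − β)))
P_1 = 1/(1+e^{-1.3320}) = 0.7912
P_2 = 1/(1+e^{-3.9900}) = 0.9818
E[score] = 0.7912 + 0.9818 = 1.7730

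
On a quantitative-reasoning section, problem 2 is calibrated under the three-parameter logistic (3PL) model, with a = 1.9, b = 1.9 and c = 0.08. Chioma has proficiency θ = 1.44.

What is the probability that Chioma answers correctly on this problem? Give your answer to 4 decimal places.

0.3509

P(θ) = c + (1 − c) · 1 / (1 + exp(−a(θ − b)))
Exponent: 1.9 × (1.44 − 1.9) = -0.8740
1/(1 + e^{0.8740}) = 0.2944
P = 0.08 + 0.92 × 0.2944 = 0.3509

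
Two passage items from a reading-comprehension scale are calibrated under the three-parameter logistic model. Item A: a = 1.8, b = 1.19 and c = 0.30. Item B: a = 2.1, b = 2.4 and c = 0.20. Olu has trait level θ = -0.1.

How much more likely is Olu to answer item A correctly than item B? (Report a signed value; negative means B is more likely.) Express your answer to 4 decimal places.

P(θ) = c + (1 − c) · 1 / (1 + exp(−a(θ − b)))
P_A = 0.3625
P_B = 0.2042
P_A − P_B = 0.1583

0.1583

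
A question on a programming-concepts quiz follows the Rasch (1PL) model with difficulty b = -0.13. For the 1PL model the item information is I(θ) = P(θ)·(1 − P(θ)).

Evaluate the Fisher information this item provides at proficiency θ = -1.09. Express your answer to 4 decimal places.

P = 1/(1+e^{0.9600}) = 0.2769
P(1−P) = 0.2769 × 0.7231 = 0.2002
I = P(1−P) = 0.20022

0.2002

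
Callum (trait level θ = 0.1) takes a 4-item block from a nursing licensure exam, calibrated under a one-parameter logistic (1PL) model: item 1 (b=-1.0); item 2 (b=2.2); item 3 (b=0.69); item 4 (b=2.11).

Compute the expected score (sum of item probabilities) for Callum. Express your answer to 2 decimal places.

1.33

P(θ) = 1 / (1 + exp(−(θ − b)))
P_1 = 1/(1+e^{-1.1000}) = 0.7503
P_2 = 1/(1+e^{2.1000}) = 0.1091
P_3 = 1/(1+e^{0.5900}) = 0.3566
P_4 = 1/(1+e^{2.0100}) = 0.1182
E[score] = 0.7503 + 0.1091 + 0.3566 + 0.1182 = 1.3341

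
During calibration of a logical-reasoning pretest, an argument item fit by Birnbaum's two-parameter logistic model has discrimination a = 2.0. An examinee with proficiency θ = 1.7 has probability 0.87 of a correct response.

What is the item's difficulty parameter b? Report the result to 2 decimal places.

0.75

P(θ) = 1 / (1 + exp(−a(θ − b)))
logit(0.87) = ln(0.87/0.13) = 1.9010
b = θ − logit/(a) = 1.7 − 1.9010/2.0000 = 0.7495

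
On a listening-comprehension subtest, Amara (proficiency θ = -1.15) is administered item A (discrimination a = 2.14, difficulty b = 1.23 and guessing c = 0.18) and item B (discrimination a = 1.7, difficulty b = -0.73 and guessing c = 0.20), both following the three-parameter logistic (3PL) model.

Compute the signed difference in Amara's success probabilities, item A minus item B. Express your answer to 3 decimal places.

P(θ) = c + (1 − c) · 1 / (1 + exp(−a(θ − b)))
P_A = 0.1850
P_B = 0.4630
P_A − P_B = -0.2780

-0.278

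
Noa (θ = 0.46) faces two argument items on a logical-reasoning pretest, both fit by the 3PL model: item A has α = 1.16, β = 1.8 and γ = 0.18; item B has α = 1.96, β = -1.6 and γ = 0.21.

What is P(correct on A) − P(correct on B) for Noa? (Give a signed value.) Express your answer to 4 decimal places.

-0.6633

P(θ) = γ + (1 − γ) · 1 / (1 + exp(−α(θ − β)))
P_A = 0.3231
P_B = 0.9863
P_A − P_B = -0.6633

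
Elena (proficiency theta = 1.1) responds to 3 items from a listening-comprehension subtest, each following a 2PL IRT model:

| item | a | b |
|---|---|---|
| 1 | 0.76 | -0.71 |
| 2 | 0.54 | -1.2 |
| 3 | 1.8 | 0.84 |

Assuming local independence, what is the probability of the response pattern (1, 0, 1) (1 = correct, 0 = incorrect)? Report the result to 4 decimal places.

P(theta) = 1 / (1 + exp(−a(theta − b)))
P_1 = 1/(1+e^{-1.3756}) = 0.7983
P_2 = 1/(1+e^{-1.2420}) = 0.7759
P_3 = 1/(1+e^{-0.4680}) = 0.6149
L = P_1 × (1−P_2) × P_3 = 0.7983 × 0.2241 × 0.6149 = 0.11000

0.1100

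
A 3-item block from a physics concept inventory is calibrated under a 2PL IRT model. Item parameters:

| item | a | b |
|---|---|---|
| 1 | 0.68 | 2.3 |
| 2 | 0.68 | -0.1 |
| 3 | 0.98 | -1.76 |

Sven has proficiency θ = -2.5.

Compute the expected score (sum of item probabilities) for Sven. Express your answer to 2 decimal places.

P(θ) = 1 / (1 + exp(−a(θ − b)))
P_1 = 1/(1+e^{3.2640}) = 0.0368
P_2 = 1/(1+e^{1.6320}) = 0.1636
P_3 = 1/(1+e^{0.7252}) = 0.3262
E[score] = 0.0368 + 0.1636 + 0.3262 = 0.5266

0.53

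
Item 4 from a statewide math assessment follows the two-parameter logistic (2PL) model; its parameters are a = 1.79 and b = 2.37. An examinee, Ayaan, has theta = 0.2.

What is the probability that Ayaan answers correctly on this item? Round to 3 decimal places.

P(theta) = 1 / (1 + exp(−a(theta − b)))
Exponent: 1.79 × (0.2 − 2.37) = -3.8843
1/(1 + e^{3.8843}) = 0.0201

0.020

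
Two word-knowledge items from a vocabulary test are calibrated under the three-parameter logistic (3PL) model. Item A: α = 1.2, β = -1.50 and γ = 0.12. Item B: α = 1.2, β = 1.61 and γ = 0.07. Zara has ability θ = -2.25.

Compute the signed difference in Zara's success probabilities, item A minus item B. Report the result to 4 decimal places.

P(θ) = γ + (1 − γ) · 1 / (1 + exp(−α(θ − β)))
P_A = 0.3744
P_B = 0.0790
P_A − P_B = 0.2954

0.2954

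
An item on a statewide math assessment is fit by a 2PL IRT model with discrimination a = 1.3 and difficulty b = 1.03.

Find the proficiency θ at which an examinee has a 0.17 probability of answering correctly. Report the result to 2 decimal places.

P(θ) = 1 / (1 + exp(−a(θ − b)))
logit = ln(0.1700/0.8300) = -1.5856
θ = b + logit/(a) = 1.03 + (-1.5856)/1.3000 = -0.1897

-0.19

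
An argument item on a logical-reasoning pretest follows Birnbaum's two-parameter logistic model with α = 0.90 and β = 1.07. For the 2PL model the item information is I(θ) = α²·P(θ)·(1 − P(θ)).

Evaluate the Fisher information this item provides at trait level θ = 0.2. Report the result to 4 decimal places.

0.1744

P = 1/(1+e^{0.7830}) = 0.3137
P(1−P) = 0.3137 × 0.6863 = 0.2153
I = α² × P(1−P) = 0.90² × 0.2153 = 0.17438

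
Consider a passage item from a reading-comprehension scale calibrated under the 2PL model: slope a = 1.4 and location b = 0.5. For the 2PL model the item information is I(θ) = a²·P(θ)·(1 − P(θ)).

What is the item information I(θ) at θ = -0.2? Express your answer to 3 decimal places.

0.389

P = 1/(1+e^{0.9800}) = 0.2729
P(1−P) = 0.2729 × 0.7271 = 0.1984
I = a² × P(1−P) = 1.4² × 0.1984 = 0.38891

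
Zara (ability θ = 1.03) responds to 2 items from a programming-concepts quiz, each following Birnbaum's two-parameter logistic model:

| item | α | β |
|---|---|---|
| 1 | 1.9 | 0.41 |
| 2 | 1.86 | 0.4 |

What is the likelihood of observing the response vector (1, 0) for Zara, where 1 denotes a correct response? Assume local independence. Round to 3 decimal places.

P(θ) = 1 / (1 + exp(−α(θ − β)))
P_1 = 1/(1+e^{-1.1780}) = 0.7646
P_2 = 1/(1+e^{-1.1718}) = 0.7635
L = P_1 × (1−P_2) = 0.7646 × 0.2365 = 0.18085

0.181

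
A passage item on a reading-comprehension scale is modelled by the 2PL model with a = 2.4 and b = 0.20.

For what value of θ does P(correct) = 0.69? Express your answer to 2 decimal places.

P(θ) = 1 / (1 + exp(−a(θ − b)))
logit = ln(0.6900/0.3100) = 0.8001
θ = b + logit/(a) = 0.20 + 0.8001/2.4000 = 0.5334

0.53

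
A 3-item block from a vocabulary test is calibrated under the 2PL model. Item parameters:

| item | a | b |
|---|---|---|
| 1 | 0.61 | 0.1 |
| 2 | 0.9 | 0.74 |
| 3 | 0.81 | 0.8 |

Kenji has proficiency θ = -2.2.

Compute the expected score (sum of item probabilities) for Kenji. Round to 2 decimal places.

P(θ) = 1 / (1 + exp(−a(θ − b)))
P_1 = 1/(1+e^{1.4030}) = 0.1973
P_2 = 1/(1+e^{2.6460}) = 0.0662
P_3 = 1/(1+e^{2.4300}) = 0.0809
E[score] = 0.1973 + 0.0662 + 0.0809 = 0.3445

0.34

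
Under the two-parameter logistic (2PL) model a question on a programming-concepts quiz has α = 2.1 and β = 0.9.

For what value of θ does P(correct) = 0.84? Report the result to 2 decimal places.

P(θ) = 1 / (1 + exp(−α(θ − β)))
logit = ln(0.8400/0.1600) = 1.6582
θ = β + logit/(α) = 0.9 + 1.6582/2.1000 = 1.6896

1.69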